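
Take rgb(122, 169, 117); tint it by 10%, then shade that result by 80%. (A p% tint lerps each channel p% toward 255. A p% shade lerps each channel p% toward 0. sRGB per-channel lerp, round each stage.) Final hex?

Lerp each channel 10% toward 255:
  R: 122 + 0.1×(255−122) = 122 + 13.3 = 135.3 → 135
  G: 169 + 8.6 = 177.6 → 178
  B: 117 + 13.8 = 130.8 → 131
After the tint: rgb(135, 178, 131) = #87B283.
An 80% shade moves each channel 80% toward 0:
  R: 135 + 0.8×(0−135) = 135 − 108 = 27 → 27
  G: 178 − 142.4 = 35.6 → 36
  B: 131 − 104.8 = 26.2 → 26
rgb(27, 36, 26) = #1B241A.

#1B241A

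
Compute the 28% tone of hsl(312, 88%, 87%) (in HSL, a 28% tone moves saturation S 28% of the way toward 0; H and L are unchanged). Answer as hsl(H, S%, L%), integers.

S moves 28% from 88 toward 0: 88 − 24.64 = 63.36 → 63.
H and L are unchanged.

hsl(312, 63%, 87%)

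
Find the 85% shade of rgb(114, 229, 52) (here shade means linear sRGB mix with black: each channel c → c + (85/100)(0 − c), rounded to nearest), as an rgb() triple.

rgb(17, 34, 8)

Lerp each channel 85% toward 0:
  R: 114 − 96.9 = 17.1 → 17
  G: 229 + 0.85×(0−229) = 229 − 194.65 = 34.35 → 34
  B: 52 + 0.85×(0−52) = 52 − 44.2 = 7.8 → 8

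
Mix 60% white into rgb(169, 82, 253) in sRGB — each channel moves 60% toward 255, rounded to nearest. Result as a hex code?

A 60% tint moves each channel 60% toward 255:
  R: 169 + 0.6×(255−169) = 169 + 51.6 = 220.6 → 221
  G: 82 + 0.6×(255−82) = 82 + 103.8 = 185.8 → 186
  B: 253 + 0.6×(255−253) = 253 + 1.2 = 254.2 → 254
rgb(221, 186, 254) = #ddbafe.

#ddbafe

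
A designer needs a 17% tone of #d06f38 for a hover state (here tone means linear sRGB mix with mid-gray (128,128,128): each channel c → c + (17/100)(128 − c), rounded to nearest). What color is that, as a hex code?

#c27244

#d06f38 is rgb(208, 111, 56).
A 17% tone moves each channel 17% toward 128:
  R: 208 − 13.6 = 194.4 → 194
  G: 111 + 0.17×(128−111) = 111 + 2.89 = 113.89 → 114
  B: 56 + 0.17×(128−56) = 56 + 12.24 = 68.24 → 68
rgb(194, 114, 68) = #c27244.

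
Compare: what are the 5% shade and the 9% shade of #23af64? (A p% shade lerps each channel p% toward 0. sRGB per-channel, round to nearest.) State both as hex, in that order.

#23af64 is rgb(35, 175, 100).
5% shade:
  R: 35 + 0.05×(0−35) = 35 − 1.75 = 33.25 → 33
  G: 175 + 0.05×(0−175) = 175 − 8.75 = 166.25 → 166
  B: 100 + 0.05×(0−100) = 100 − 5 = 95 → 95
  → #21a65f
9% shade:
  R: 35 + 0.09×(0−35) = 35 − 3.15 = 31.85 → 32
  G: 175 − 15.75 = 159.25 → 159
  B: 100 − 9 = 91 → 91
  → #209f5b

#21a65f, #209f5b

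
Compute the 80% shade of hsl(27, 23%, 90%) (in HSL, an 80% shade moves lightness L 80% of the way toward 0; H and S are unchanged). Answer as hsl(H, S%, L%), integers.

hsl(27, 23%, 18%)

L moves 80% from 90 toward 0: 90 − 72 = 18 → 18.
H and S are unchanged.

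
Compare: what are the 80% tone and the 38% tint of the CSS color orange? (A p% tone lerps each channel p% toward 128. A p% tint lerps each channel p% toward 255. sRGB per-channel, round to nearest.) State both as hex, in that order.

CSS orange is rgb(255, 165, 0).
80% tone:
  R: 255 + 0.8×(128−255) = 255 − 101.6 = 153.4 → 153
  G: 165 − 29.6 = 135.4 → 135
  B: 0 + 0.8×(128−0) = 0 + 102.4 = 102.4 → 102
  → #998766
38% tint:
  R: 255 + 0.38×(255−255) = 255 + 0 = 255 → 255
  G: 165 + 0.38×(255−165) = 165 + 34.2 = 199.2 → 199
  B: 0 + 0.38×(255−0) = 0 + 96.9 = 96.9 → 97
  → #FFC761

#998766, #FFC761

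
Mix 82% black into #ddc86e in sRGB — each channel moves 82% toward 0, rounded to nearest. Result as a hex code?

#ddc86e is rgb(221, 200, 110).
An 82% shade moves each channel 82% toward 0:
  R: 221 + 0.82×(0−221) = 221 − 181.22 = 39.78 → 40
  G: 200 + 0.82×(0−200) = 200 − 164 = 36 → 36
  B: 110 − 90.2 = 19.8 → 20
rgb(40, 36, 20) = #282414.

#282414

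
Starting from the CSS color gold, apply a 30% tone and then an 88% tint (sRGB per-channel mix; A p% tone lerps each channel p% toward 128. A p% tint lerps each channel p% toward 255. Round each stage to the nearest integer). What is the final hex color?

CSS gold is rgb(255, 215, 0).
Lerp each channel 30% toward 128:
  R: 255 − 38.1 = 216.9 → 217
  G: 215 − 26.1 = 188.9 → 189
  B: 0 + 38.4 = 38.4 → 38
After the tone: rgb(217, 189, 38) = #D9BD26.
Per channel, c → c + 0.88(255 − c):
  R: 217 + 33.44 = 250.44 → 250
  G: 189 + 58.08 = 247.08 → 247
  B: 38 + 190.96 = 228.96 → 229
rgb(250, 247, 229) = #FAF7E5.

#FAF7E5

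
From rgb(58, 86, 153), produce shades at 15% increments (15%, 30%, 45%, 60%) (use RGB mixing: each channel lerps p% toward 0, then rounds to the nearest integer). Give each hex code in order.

#314982, #293c6b, #202f54, #17223d

15%: (58 − 8.7 = 49.3→49, 86 − 12.9 = 73.1→73, 153 − 22.95 = 130.05→130) → #314982
30%: (58 − 17.4 = 40.6→41, 86 − 25.8 = 60.2→60, 153 − 45.9 = 107.1→107) → #293c6b
45%: (58 − 26.1 = 31.9→32, 86 − 38.7 = 47.3→47, 153 − 68.85 = 84.15→84) → #202f54
60%: (58 − 34.8 = 23.2→23, 86 − 51.6 = 34.4→34, 153 − 91.8 = 61.2→61) → #17223d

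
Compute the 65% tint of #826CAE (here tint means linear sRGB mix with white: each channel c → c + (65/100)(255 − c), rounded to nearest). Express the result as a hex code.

#D3CCE3

#826CAE is rgb(130, 108, 174).
Lerp each channel 65% toward 255:
  R: 130 + 0.65×(255−130) = 130 + 81.25 = 211.25 → 211
  G: 108 + 95.55 = 203.55 → 204
  B: 174 + 52.65 = 226.65 → 227
rgb(211, 204, 227) = #D3CCE3.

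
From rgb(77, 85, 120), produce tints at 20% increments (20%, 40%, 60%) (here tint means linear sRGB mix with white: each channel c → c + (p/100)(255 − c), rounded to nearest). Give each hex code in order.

#717793, #9499AE, #B8BBC9

20%: (77 + 35.6 = 112.6→113, 85 + 34 = 119→119, 120 + 27 = 147→147) → #717793
40%: (77 + 71.2 = 148.2→148, 85 + 68 = 153→153, 120 + 54 = 174→174) → #9499AE
60%: (77 + 106.8 = 183.8→184, 85 + 102 = 187→187, 120 + 81 = 201→201) → #B8BBC9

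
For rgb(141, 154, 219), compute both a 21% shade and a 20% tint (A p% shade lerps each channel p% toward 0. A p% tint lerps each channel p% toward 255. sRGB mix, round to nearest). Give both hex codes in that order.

21% shade:
  R: 141 + 0.21×(0−141) = 141 − 29.61 = 111.39 → 111
  G: 154 − 32.34 = 121.66 → 122
  B: 219 + 0.21×(0−219) = 219 − 45.99 = 173.01 → 173
  → #6F7AAD
20% tint:
  R: 141 + 0.2×(255−141) = 141 + 22.8 = 163.8 → 164
  G: 154 + 20.2 = 174.2 → 174
  B: 219 + 7.2 = 226.2 → 226
  → #A4AEE2

#6F7AAD, #A4AEE2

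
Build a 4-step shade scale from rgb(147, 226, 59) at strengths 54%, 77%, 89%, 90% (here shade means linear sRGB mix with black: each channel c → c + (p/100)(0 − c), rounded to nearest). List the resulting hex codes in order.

#44681b, #22340e, #101906, #0f1706

54%: (147 − 79.38 = 67.62→68, 226 − 122.04 = 103.96→104, 59 − 31.86 = 27.14→27) → #44681b
77%: (147 − 113.19 = 33.81→34, 226 − 174.02 = 51.98→52, 59 − 45.43 = 13.57→14) → #22340e
89%: (147 − 130.83 = 16.17→16, 226 − 201.14 = 24.86→25, 59 − 52.51 = 6.49→6) → #101906
90%: (147 − 132.3 = 14.7→15, 226 − 203.4 = 22.6→23, 59 − 53.1 = 5.9→6) → #0f1706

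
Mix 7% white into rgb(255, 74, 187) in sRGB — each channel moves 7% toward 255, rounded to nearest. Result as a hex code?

A 7% tint moves each channel 7% toward 255:
  R: 255 + 0.07×(255−255) = 255 + 0 = 255 → 255
  G: 74 + 0.07×(255−74) = 74 + 12.67 = 86.67 → 87
  B: 187 + 0.07×(255−187) = 187 + 4.76 = 191.76 → 192
rgb(255, 87, 192) = #ff57c0.

#ff57c0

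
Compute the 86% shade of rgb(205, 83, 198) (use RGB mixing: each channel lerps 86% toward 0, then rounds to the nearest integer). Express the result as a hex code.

An 86% shade moves each channel 86% toward 0:
  R: 205 + 0.86×(0−205) = 205 − 176.3 = 28.7 → 29
  G: 83 − 71.38 = 11.62 → 12
  B: 198 + 0.86×(0−198) = 198 − 170.28 = 27.72 → 28
rgb(29, 12, 28) = #1D0C1C.

#1D0C1C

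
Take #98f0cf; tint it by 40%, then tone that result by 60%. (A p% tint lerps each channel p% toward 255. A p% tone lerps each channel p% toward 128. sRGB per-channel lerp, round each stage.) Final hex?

#9aafa7

#98f0cf is rgb(152, 240, 207).
Per channel, c → c + 0.4(255 − c):
  R: 152 + 0.4×(255−152) = 152 + 41.2 = 193.2 → 193
  G: 240 + 0.4×(255−240) = 240 + 6 = 246 → 246
  B: 207 + 0.4×(255−207) = 207 + 19.2 = 226.2 → 226
After the tint: rgb(193, 246, 226) = #c1f6e2.
A 60% tone moves each channel 60% toward 128:
  R: 193 + 0.6×(128−193) = 193 − 39 = 154 → 154
  G: 246 + 0.6×(128−246) = 246 − 70.8 = 175.2 → 175
  B: 226 + 0.6×(128−226) = 226 − 58.8 = 167.2 → 167
rgb(154, 175, 167) = #9aafa7.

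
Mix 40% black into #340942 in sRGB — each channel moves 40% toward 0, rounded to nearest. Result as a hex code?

#340942 is rgb(52, 9, 66).
A 40% shade moves each channel 40% toward 0:
  R: 52 − 20.8 = 31.2 → 31
  G: 9 + 0.4×(0−9) = 9 − 3.6 = 5.4 → 5
  B: 66 + 0.4×(0−66) = 66 − 26.4 = 39.6 → 40
rgb(31, 5, 40) = #1f0528.

#1f0528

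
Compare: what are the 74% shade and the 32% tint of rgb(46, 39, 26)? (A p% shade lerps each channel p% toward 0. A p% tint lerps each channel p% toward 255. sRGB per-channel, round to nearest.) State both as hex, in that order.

74% shade:
  R: 46 − 34.04 = 11.96 → 12
  G: 39 − 28.86 = 10.14 → 10
  B: 26 + 0.74×(0−26) = 26 − 19.24 = 6.76 → 7
  → #0C0A07
32% tint:
  R: 46 + 0.32×(255−46) = 46 + 66.88 = 112.88 → 113
  G: 39 + 69.12 = 108.12 → 108
  B: 26 + 0.32×(255−26) = 26 + 73.28 = 99.28 → 99
  → #716C63

#0C0A07, #716C63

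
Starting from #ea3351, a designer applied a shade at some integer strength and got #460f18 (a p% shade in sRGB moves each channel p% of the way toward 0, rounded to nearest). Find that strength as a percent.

70%

#ea3351 is rgb(234, 51, 81); #460f18 is rgb(70, 15, 24).
On the R channel (widest range): 70 ≈ 234 + (p/100)(0 − 234), so p ≈ 100×(70 − 234)/(0 − 234) = -16400/-234 = 70.09.
p = 70 reproduces all three channels after rounding.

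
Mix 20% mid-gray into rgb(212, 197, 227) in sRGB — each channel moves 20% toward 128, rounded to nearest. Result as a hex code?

#c3b7cf

A 20% tone moves each channel 20% toward 128:
  R: 212 − 16.8 = 195.2 → 195
  G: 197 − 13.8 = 183.2 → 183
  B: 227 + 0.2×(128−227) = 227 − 19.8 = 207.2 → 207
rgb(195, 183, 207) = #c3b7cf.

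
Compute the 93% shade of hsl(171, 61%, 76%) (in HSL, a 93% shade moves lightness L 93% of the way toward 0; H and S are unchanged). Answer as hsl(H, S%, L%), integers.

L moves 93% from 76 toward 0: 76 − 70.68 = 5.32 → 5.
H and S are unchanged.

hsl(171, 61%, 5%)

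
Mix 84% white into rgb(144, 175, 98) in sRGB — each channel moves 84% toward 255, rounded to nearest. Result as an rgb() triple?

Lerp each channel 84% toward 255:
  R: 144 + 0.84×(255−144) = 144 + 93.24 = 237.24 → 237
  G: 175 + 0.84×(255−175) = 175 + 67.2 = 242.2 → 242
  B: 98 + 131.88 = 229.88 → 230

rgb(237, 242, 230)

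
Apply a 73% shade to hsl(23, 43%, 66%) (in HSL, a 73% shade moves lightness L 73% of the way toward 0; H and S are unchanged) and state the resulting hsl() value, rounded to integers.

L moves 73% from 66 toward 0: 66 − 48.18 = 17.82 → 18.
H and S are unchanged.

hsl(23, 43%, 18%)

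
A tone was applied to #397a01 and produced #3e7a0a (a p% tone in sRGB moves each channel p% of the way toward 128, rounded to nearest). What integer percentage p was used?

7%

#397a01 is rgb(57, 122, 1); #3e7a0a is rgb(62, 122, 10).
On the B channel (widest range): 10 ≈ 1 + (p/100)(128 − 1), so p ≈ 100×(10 − 1)/(128 − 1) = 900/127 = 7.09.
p = 7 reproduces all three channels after rounding.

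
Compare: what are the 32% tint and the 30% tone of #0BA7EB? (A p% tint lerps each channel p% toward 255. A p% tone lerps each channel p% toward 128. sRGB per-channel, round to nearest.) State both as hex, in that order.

#0BA7EB is rgb(11, 167, 235).
32% tint:
  R: 11 + 78.08 = 89.08 → 89
  G: 167 + 0.32×(255−167) = 167 + 28.16 = 195.16 → 195
  B: 235 + 6.4 = 241.4 → 241
  → #59C3F1
30% tone:
  R: 11 + 0.3×(128−11) = 11 + 35.1 = 46.1 → 46
  G: 167 + 0.3×(128−167) = 167 − 11.7 = 155.3 → 155
  B: 235 − 32.1 = 202.9 → 203
  → #2E9BCB

#59C3F1, #2E9BCB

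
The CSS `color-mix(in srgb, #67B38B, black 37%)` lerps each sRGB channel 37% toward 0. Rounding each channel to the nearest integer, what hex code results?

#67B38B is rgb(103, 179, 139).
A 37% shade moves each channel 37% toward 0:
  R: 103 − 38.11 = 64.89 → 65
  G: 179 + 0.37×(0−179) = 179 − 66.23 = 112.77 → 113
  B: 139 − 51.43 = 87.57 → 88
rgb(65, 113, 88) = #417158.

#417158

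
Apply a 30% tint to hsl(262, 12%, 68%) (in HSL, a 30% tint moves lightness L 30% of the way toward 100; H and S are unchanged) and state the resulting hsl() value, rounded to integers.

L moves 30% from 68 toward 100: 68 + 9.6 = 77.6 → 78.
H and S are unchanged.

hsl(262, 12%, 78%)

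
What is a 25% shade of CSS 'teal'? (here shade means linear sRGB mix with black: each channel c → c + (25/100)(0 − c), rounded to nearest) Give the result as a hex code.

#006060

CSS teal is rgb(0, 128, 128).
Lerp each channel 25% toward 0:
  R: 0 + 0 = 0 → 0
  G: 128 − 32 = 96 → 96
  B: 128 − 32 = 96 → 96
rgb(0, 96, 96) = #006060.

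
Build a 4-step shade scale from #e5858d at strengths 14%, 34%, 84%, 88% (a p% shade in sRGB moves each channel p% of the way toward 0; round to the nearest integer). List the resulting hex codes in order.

#e5858d is rgb(229, 133, 141).
14%: (229 − 32.06 = 196.94→197, 133 − 18.62 = 114.38→114, 141 − 19.74 = 121.26→121) → #c57279
34%: (229 − 77.86 = 151.14→151, 133 − 45.22 = 87.78→88, 141 − 47.94 = 93.06→93) → #97585d
84%: (229 − 192.36 = 36.64→37, 133 − 111.72 = 21.28→21, 141 − 118.44 = 22.56→23) → #251517
88%: (229 − 201.52 = 27.48→27, 133 − 117.04 = 15.96→16, 141 − 124.08 = 16.92→17) → #1b1011

#c57279, #97585d, #251517, #1b1011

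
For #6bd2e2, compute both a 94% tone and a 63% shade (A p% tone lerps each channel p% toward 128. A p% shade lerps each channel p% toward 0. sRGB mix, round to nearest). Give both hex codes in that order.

#7f8586, #284e54

#6bd2e2 is rgb(107, 210, 226).
94% tone:
  R: 107 + 0.94×(128−107) = 107 + 19.74 = 126.74 → 127
  G: 210 − 77.08 = 132.92 → 133
  B: 226 − 92.12 = 133.88 → 134
  → #7f8586
63% shade:
  R: 107 + 0.63×(0−107) = 107 − 67.41 = 39.59 → 40
  G: 210 − 132.3 = 77.7 → 78
  B: 226 + 0.63×(0−226) = 226 − 142.38 = 83.62 → 84
  → #284e54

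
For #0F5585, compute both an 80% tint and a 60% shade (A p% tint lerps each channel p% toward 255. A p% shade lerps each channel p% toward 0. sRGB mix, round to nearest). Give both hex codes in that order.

#CFDDE7, #062235

#0F5585 is rgb(15, 85, 133).
80% tint:
  R: 15 + 192 = 207 → 207
  G: 85 + 0.8×(255−85) = 85 + 136 = 221 → 221
  B: 133 + 0.8×(255−133) = 133 + 97.6 = 230.6 → 231
  → #CFDDE7
60% shade:
  R: 15 + 0.6×(0−15) = 15 − 9 = 6 → 6
  G: 85 + 0.6×(0−85) = 85 − 51 = 34 → 34
  B: 133 + 0.6×(0−133) = 133 − 79.8 = 53.2 → 53
  → #062235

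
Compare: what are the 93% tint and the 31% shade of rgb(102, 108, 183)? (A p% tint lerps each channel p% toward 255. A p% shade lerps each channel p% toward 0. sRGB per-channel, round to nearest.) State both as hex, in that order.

#f4f5fa, #464b7e

93% tint:
  R: 102 + 142.29 = 244.29 → 244
  G: 108 + 0.93×(255−108) = 108 + 136.71 = 244.71 → 245
  B: 183 + 66.96 = 249.96 → 250
  → #f4f5fa
31% shade:
  R: 102 − 31.62 = 70.38 → 70
  G: 108 − 33.48 = 74.52 → 75
  B: 183 + 0.31×(0−183) = 183 − 56.73 = 126.27 → 126
  → #464b7e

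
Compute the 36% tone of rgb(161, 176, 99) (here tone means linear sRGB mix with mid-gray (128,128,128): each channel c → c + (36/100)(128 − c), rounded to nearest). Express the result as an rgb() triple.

Lerp each channel 36% toward 128:
  R: 161 − 11.88 = 149.12 → 149
  G: 176 + 0.36×(128−176) = 176 − 17.28 = 158.72 → 159
  B: 99 + 0.36×(128−99) = 99 + 10.44 = 109.44 → 109

rgb(149, 159, 109)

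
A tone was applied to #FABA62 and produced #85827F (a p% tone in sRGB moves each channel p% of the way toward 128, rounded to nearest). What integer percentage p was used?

#FABA62 is rgb(250, 186, 98); #85827F is rgb(133, 130, 127).
On the R channel (widest range): 133 ≈ 250 + (p/100)(128 − 250), so p ≈ 100×(133 − 250)/(128 − 250) = -11700/-122 = 95.90.
p = 96 reproduces all three channels after rounding.

96%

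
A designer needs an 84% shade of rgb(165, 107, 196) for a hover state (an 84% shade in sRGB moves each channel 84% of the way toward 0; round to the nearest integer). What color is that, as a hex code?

An 84% shade moves each channel 84% toward 0:
  R: 165 + 0.84×(0−165) = 165 − 138.6 = 26.4 → 26
  G: 107 − 89.88 = 17.12 → 17
  B: 196 − 164.64 = 31.36 → 31
rgb(26, 17, 31) = #1a111f.

#1a111f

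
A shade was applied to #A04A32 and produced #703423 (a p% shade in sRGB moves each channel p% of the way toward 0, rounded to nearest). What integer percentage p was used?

30%

#A04A32 is rgb(160, 74, 50); #703423 is rgb(112, 52, 35).
On the R channel (widest range): 112 ≈ 160 + (p/100)(0 − 160), so p ≈ 100×(112 − 160)/(0 − 160) = -4800/-160 = 30.00.
p = 30 reproduces all three channels after rounding.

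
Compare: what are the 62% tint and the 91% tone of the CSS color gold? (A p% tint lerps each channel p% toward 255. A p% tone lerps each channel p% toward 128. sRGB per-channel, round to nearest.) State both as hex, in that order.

#FFF09E, #8B8874

CSS gold is rgb(255, 215, 0).
62% tint:
  R: 255 + 0 = 255 → 255
  G: 215 + 0.62×(255−215) = 215 + 24.8 = 239.8 → 240
  B: 0 + 0.62×(255−0) = 0 + 158.1 = 158.1 → 158
  → #FFF09E
91% tone:
  R: 255 − 115.57 = 139.43 → 139
  G: 215 − 79.17 = 135.83 → 136
  B: 0 + 0.91×(128−0) = 0 + 116.48 = 116.48 → 116
  → #8B8874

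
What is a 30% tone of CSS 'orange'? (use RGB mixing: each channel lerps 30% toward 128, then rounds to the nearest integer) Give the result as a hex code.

#D99A26

CSS orange is rgb(255, 165, 0).
A 30% tone moves each channel 30% toward 128:
  R: 255 + 0.3×(128−255) = 255 − 38.1 = 216.9 → 217
  G: 165 + 0.3×(128−165) = 165 − 11.1 = 153.9 → 154
  B: 0 + 0.3×(128−0) = 0 + 38.4 = 38.4 → 38
rgb(217, 154, 38) = #D99A26.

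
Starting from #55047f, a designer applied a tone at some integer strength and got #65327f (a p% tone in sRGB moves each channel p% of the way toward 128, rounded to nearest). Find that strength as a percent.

#55047f is rgb(85, 4, 127); #65327f is rgb(101, 50, 127).
On the G channel (widest range): 50 ≈ 4 + (p/100)(128 − 4), so p ≈ 100×(50 − 4)/(128 − 4) = 4600/124 = 37.10.
p = 37 reproduces all three channels after rounding.

37%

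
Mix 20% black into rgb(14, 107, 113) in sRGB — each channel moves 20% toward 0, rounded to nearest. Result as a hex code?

Lerp each channel 20% toward 0:
  R: 14 + 0.2×(0−14) = 14 − 2.8 = 11.2 → 11
  G: 107 + 0.2×(0−107) = 107 − 21.4 = 85.6 → 86
  B: 113 + 0.2×(0−113) = 113 − 22.6 = 90.4 → 90
rgb(11, 86, 90) = #0B565A.

#0B565A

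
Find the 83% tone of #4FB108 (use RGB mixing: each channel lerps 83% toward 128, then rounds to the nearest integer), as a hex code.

#4FB108 is rgb(79, 177, 8).
An 83% tone moves each channel 83% toward 128:
  R: 79 + 0.83×(128−79) = 79 + 40.67 = 119.67 → 120
  G: 177 + 0.83×(128−177) = 177 − 40.67 = 136.33 → 136
  B: 8 + 99.6 = 107.6 → 108
rgb(120, 136, 108) = #78886C.

#78886C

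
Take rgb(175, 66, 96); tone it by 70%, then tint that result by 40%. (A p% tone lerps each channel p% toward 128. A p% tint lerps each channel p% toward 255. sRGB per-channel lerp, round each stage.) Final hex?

#BBA7AD

Per channel, c → c + 0.7(128 − c):
  R: 175 + 0.7×(128−175) = 175 − 32.9 = 142.1 → 142
  G: 66 + 0.7×(128−66) = 66 + 43.4 = 109.4 → 109
  B: 96 + 0.7×(128−96) = 96 + 22.4 = 118.4 → 118
After the tone: rgb(142, 109, 118) = #8E6D76.
Lerp each channel 40% toward 255:
  R: 142 + 45.2 = 187.2 → 187
  G: 109 + 58.4 = 167.4 → 167
  B: 118 + 54.8 = 172.8 → 173
rgb(187, 167, 173) = #BBA7AD.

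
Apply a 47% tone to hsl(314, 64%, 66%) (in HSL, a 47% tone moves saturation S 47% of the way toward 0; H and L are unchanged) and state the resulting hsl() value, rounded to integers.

hsl(314, 34%, 66%)

S moves 47% from 64 toward 0: 64 − 30.08 = 33.92 → 34.
H and L are unchanged.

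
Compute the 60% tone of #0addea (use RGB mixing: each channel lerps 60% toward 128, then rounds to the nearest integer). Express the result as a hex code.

#0addea is rgb(10, 221, 234).
Per channel, c → c + 0.6(128 − c):
  R: 10 + 0.6×(128−10) = 10 + 70.8 = 80.8 → 81
  G: 221 + 0.6×(128−221) = 221 − 55.8 = 165.2 → 165
  B: 234 + 0.6×(128−234) = 234 − 63.6 = 170.4 → 170
rgb(81, 165, 170) = #51a5aa.

#51a5aa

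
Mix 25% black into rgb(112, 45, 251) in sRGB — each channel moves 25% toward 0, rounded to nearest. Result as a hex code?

Lerp each channel 25% toward 0:
  R: 112 − 28 = 84 → 84
  G: 45 + 0.25×(0−45) = 45 − 11.25 = 33.75 → 34
  B: 251 + 0.25×(0−251) = 251 − 62.75 = 188.25 → 188
rgb(84, 34, 188) = #5422BC.

#5422BC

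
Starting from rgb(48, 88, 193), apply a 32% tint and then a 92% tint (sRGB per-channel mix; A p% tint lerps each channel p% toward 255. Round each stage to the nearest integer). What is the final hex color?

Lerp each channel 32% toward 255:
  R: 48 + 0.32×(255−48) = 48 + 66.24 = 114.24 → 114
  G: 88 + 0.32×(255−88) = 88 + 53.44 = 141.44 → 141
  B: 193 + 0.32×(255−193) = 193 + 19.84 = 212.84 → 213
After the tint: rgb(114, 141, 213) = #728dd5.
Lerp each channel 92% toward 255:
  R: 114 + 129.72 = 243.72 → 244
  G: 141 + 0.92×(255−141) = 141 + 104.88 = 245.88 → 246
  B: 213 + 0.92×(255−213) = 213 + 38.64 = 251.64 → 252
rgb(244, 246, 252) = #f4f6fc.

#f4f6fc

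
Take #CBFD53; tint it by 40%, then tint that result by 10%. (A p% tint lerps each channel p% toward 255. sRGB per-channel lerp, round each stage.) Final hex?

#E3FEA2

#CBFD53 is rgb(203, 253, 83).
Lerp each channel 40% toward 255:
  R: 203 + 0.4×(255−203) = 203 + 20.8 = 223.8 → 224
  G: 253 + 0.4×(255−253) = 253 + 0.8 = 253.8 → 254
  B: 83 + 0.4×(255−83) = 83 + 68.8 = 151.8 → 152
After the tint: rgb(224, 254, 152) = #E0FE98.
Lerp each channel 10% toward 255:
  R: 224 + 3.1 = 227.1 → 227
  G: 254 + 0.1 = 254.1 → 254
  B: 152 + 10.3 = 162.3 → 162
rgb(227, 254, 162) = #E3FEA2.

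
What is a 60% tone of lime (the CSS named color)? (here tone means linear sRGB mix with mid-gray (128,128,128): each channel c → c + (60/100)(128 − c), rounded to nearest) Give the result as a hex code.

#4db34d

CSS lime is rgb(0, 255, 0).
Lerp each channel 60% toward 128:
  R: 0 + 76.8 = 76.8 → 77
  G: 255 + 0.6×(128−255) = 255 − 76.2 = 178.8 → 179
  B: 0 + 0.6×(128−0) = 0 + 76.8 = 76.8 → 77
rgb(77, 179, 77) = #4db34d.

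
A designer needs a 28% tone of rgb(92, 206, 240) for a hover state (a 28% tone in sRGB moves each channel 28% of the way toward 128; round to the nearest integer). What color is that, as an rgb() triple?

rgb(102, 184, 209)

A 28% tone moves each channel 28% toward 128:
  R: 92 + 0.28×(128−92) = 92 + 10.08 = 102.08 → 102
  G: 206 − 21.84 = 184.16 → 184
  B: 240 − 31.36 = 208.64 → 209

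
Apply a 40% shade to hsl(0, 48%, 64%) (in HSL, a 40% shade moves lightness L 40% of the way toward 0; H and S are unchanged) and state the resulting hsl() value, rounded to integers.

hsl(0, 48%, 38%)

L moves 40% from 64 toward 0: 64 − 25.6 = 38.4 → 38.
H and S are unchanged.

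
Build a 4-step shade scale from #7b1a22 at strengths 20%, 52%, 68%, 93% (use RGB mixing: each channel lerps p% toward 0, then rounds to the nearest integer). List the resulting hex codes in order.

#7b1a22 is rgb(123, 26, 34).
20%: (123 − 24.6 = 98.4→98, 26 − 5.2 = 20.8→21, 34 − 6.8 = 27.2→27) → #62151b
52%: (123 − 63.96 = 59.04→59, 26 − 13.52 = 12.48→12, 34 − 17.68 = 16.32→16) → #3b0c10
68%: (123 − 83.64 = 39.36→39, 26 − 17.68 = 8.32→8, 34 − 23.12 = 10.88→11) → #27080b
93%: (123 − 114.39 = 8.61→9, 26 − 24.18 = 1.82→2, 34 − 31.62 = 2.38→2) → #090202

#62151b, #3b0c10, #27080b, #090202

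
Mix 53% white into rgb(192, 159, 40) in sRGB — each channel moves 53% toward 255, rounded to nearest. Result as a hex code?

#E1D29A

Per channel, c → c + 0.53(255 − c):
  R: 192 + 0.53×(255−192) = 192 + 33.39 = 225.39 → 225
  G: 159 + 50.88 = 209.88 → 210
  B: 40 + 0.53×(255−40) = 40 + 113.95 = 153.95 → 154
rgb(225, 210, 154) = #E1D29A.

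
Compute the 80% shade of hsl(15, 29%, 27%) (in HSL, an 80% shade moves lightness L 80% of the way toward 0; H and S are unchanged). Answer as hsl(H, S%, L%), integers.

L moves 80% from 27 toward 0: 27 − 21.6 = 5.4 → 5.
H and S are unchanged.

hsl(15, 29%, 5%)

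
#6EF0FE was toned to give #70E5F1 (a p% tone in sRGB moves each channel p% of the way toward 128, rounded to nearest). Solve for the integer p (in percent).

10%

#6EF0FE is rgb(110, 240, 254); #70E5F1 is rgb(112, 229, 241).
On the B channel (widest range): 241 ≈ 254 + (p/100)(128 − 254), so p ≈ 100×(241 − 254)/(128 − 254) = -1300/-126 = 10.32.
p = 10 reproduces all three channels after rounding.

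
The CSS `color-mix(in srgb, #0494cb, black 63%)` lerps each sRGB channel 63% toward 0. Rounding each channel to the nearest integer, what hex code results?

#01374b

#0494cb is rgb(4, 148, 203).
A 63% shade moves each channel 63% toward 0:
  R: 4 + 0.63×(0−4) = 4 − 2.52 = 1.48 → 1
  G: 148 + 0.63×(0−148) = 148 − 93.24 = 54.76 → 55
  B: 203 − 127.89 = 75.11 → 75
rgb(1, 55, 75) = #01374b.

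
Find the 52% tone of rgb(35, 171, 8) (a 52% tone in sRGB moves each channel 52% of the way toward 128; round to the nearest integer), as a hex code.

#539546

A 52% tone moves each channel 52% toward 128:
  R: 35 + 0.52×(128−35) = 35 + 48.36 = 83.36 → 83
  G: 171 + 0.52×(128−171) = 171 − 22.36 = 148.64 → 149
  B: 8 + 0.52×(128−8) = 8 + 62.4 = 70.4 → 70
rgb(83, 149, 70) = #539546.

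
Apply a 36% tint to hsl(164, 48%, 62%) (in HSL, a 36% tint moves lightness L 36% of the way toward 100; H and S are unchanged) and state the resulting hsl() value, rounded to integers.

L moves 36% from 62 toward 100: 62 + 13.68 = 75.68 → 76.
H and S are unchanged.

hsl(164, 48%, 76%)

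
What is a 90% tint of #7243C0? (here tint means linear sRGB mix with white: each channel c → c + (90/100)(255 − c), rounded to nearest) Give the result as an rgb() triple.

#7243C0 is rgb(114, 67, 192).
Lerp each channel 90% toward 255:
  R: 114 + 126.9 = 240.9 → 241
  G: 67 + 0.9×(255−67) = 67 + 169.2 = 236.2 → 236
  B: 192 + 0.9×(255−192) = 192 + 56.7 = 248.7 → 249

rgb(241, 236, 249)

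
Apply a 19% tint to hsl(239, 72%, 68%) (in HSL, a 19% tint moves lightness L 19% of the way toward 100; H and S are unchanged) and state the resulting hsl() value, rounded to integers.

hsl(239, 72%, 74%)

L moves 19% from 68 toward 100: 68 + 6.08 = 74.08 → 74.
H and S are unchanged.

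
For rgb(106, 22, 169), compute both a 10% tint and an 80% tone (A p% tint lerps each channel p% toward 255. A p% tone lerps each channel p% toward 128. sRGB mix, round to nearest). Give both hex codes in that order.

#792db2, #7c6b88

10% tint:
  R: 106 + 0.1×(255−106) = 106 + 14.9 = 120.9 → 121
  G: 22 + 23.3 = 45.3 → 45
  B: 169 + 8.6 = 177.6 → 178
  → #792db2
80% tone:
  R: 106 + 17.6 = 123.6 → 124
  G: 22 + 84.8 = 106.8 → 107
  B: 169 − 32.8 = 136.2 → 136
  → #7c6b88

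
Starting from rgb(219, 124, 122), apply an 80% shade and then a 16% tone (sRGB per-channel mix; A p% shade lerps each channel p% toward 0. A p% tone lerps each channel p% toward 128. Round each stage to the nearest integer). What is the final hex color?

An 80% shade moves each channel 80% toward 0:
  R: 219 + 0.8×(0−219) = 219 − 175.2 = 43.8 → 44
  G: 124 + 0.8×(0−124) = 124 − 99.2 = 24.8 → 25
  B: 122 − 97.6 = 24.4 → 24
After the shade: rgb(44, 25, 24) = #2c1918.
Per channel, c → c + 0.16(128 − c):
  R: 44 + 0.16×(128−44) = 44 + 13.44 = 57.44 → 57
  G: 25 + 0.16×(128−25) = 25 + 16.48 = 41.48 → 41
  B: 24 + 0.16×(128−24) = 24 + 16.64 = 40.64 → 41
rgb(57, 41, 41) = #392929.

#392929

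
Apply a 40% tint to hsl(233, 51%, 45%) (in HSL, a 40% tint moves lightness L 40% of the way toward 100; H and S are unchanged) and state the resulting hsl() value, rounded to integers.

L moves 40% from 45 toward 100: 45 + 22 = 67 → 67.
H and S are unchanged.

hsl(233, 51%, 67%)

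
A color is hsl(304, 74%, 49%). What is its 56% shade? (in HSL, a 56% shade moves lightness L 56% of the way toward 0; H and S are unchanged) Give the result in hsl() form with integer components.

L moves 56% from 49 toward 0: 49 − 27.44 = 21.56 → 22.
H and S are unchanged.

hsl(304, 74%, 22%)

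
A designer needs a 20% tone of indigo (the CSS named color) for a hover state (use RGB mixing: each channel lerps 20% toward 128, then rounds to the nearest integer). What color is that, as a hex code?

CSS indigo is rgb(75, 0, 130).
Per channel, c → c + 0.2(128 − c):
  R: 75 + 0.2×(128−75) = 75 + 10.6 = 85.6 → 86
  G: 0 + 0.2×(128−0) = 0 + 25.6 = 25.6 → 26
  B: 130 + 0.2×(128−130) = 130 − 0.4 = 129.6 → 130
rgb(86, 26, 130) = #561a82.

#561a82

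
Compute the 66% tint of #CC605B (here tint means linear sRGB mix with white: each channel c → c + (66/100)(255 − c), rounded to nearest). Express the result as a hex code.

#CC605B is rgb(204, 96, 91).
Lerp each channel 66% toward 255:
  R: 204 + 0.66×(255−204) = 204 + 33.66 = 237.66 → 238
  G: 96 + 0.66×(255−96) = 96 + 104.94 = 200.94 → 201
  B: 91 + 0.66×(255−91) = 91 + 108.24 = 199.24 → 199
rgb(238, 201, 199) = #EEC9C7.

#EEC9C7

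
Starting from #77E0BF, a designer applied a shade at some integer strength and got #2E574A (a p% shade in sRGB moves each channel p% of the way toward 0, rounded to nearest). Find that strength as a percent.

#77E0BF is rgb(119, 224, 191); #2E574A is rgb(46, 87, 74).
On the G channel (widest range): 87 ≈ 224 + (p/100)(0 − 224), so p ≈ 100×(87 − 224)/(0 − 224) = -13700/-224 = 61.16.
p = 61 reproduces all three channels after rounding.

61%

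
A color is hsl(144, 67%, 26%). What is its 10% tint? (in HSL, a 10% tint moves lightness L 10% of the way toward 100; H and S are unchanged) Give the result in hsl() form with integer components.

hsl(144, 67%, 33%)

L moves 10% from 26 toward 100: 26 + 7.4 = 33.4 → 33.
H and S are unchanged.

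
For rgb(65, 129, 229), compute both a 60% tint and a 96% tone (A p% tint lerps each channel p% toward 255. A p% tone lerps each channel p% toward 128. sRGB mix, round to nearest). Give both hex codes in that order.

60% tint:
  R: 65 + 0.6×(255−65) = 65 + 114 = 179 → 179
  G: 129 + 0.6×(255−129) = 129 + 75.6 = 204.6 → 205
  B: 229 + 0.6×(255−229) = 229 + 15.6 = 244.6 → 245
  → #B3CDF5
96% tone:
  R: 65 + 0.96×(128−65) = 65 + 60.48 = 125.48 → 125
  G: 129 + 0.96×(128−129) = 129 − 0.96 = 128.04 → 128
  B: 229 + 0.96×(128−229) = 229 − 96.96 = 132.04 → 132
  → #7D8084

#B3CDF5, #7D8084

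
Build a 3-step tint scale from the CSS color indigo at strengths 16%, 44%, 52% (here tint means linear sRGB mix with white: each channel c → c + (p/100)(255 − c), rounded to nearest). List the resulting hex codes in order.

CSS indigo is rgb(75, 0, 130).
16%: (75 + 28.8 = 103.8→104, 0 + 40.8 = 40.8→41, 130 + 20 = 150→150) → #682996
44%: (75 + 79.2 = 154.2→154, 0 + 112.2 = 112.2→112, 130 + 55 = 185→185) → #9a70b9
52%: (75 + 93.6 = 168.6→169, 0 + 132.6 = 132.6→133, 130 + 65 = 195→195) → #a985c3

#682996, #9a70b9, #a985c3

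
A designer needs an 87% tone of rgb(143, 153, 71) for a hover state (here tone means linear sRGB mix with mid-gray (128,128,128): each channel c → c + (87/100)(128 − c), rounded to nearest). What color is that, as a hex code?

Per channel, c → c + 0.87(128 − c):
  R: 143 − 13.05 = 129.95 → 130
  G: 153 − 21.75 = 131.25 → 131
  B: 71 + 0.87×(128−71) = 71 + 49.59 = 120.59 → 121
rgb(130, 131, 121) = #828379.

#828379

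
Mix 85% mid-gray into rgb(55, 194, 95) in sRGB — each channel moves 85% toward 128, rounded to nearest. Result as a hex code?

#758A7B

An 85% tone moves each channel 85% toward 128:
  R: 55 + 0.85×(128−55) = 55 + 62.05 = 117.05 → 117
  G: 194 − 56.1 = 137.9 → 138
  B: 95 + 0.85×(128−95) = 95 + 28.05 = 123.05 → 123
rgb(117, 138, 123) = #758A7B.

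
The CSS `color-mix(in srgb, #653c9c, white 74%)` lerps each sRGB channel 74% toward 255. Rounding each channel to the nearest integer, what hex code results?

#653c9c is rgb(101, 60, 156).
Per channel, c → c + 0.74(255 − c):
  R: 101 + 0.74×(255−101) = 101 + 113.96 = 214.96 → 215
  G: 60 + 144.3 = 204.3 → 204
  B: 156 + 0.74×(255−156) = 156 + 73.26 = 229.26 → 229
rgb(215, 204, 229) = #d7cce5.

#d7cce5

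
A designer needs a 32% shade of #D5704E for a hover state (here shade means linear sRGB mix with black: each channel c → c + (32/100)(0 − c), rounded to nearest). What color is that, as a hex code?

#914C35

#D5704E is rgb(213, 112, 78).
A 32% shade moves each channel 32% toward 0:
  R: 213 + 0.32×(0−213) = 213 − 68.16 = 144.84 → 145
  G: 112 + 0.32×(0−112) = 112 − 35.84 = 76.16 → 76
  B: 78 − 24.96 = 53.04 → 53
rgb(145, 76, 53) = #914C35.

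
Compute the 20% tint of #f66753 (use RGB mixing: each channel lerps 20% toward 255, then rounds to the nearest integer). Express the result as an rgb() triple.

rgb(248, 133, 117)

#f66753 is rgb(246, 103, 83).
Per channel, c → c + 0.2(255 − c):
  R: 246 + 0.2×(255−246) = 246 + 1.8 = 247.8 → 248
  G: 103 + 0.2×(255−103) = 103 + 30.4 = 133.4 → 133
  B: 83 + 34.4 = 117.4 → 117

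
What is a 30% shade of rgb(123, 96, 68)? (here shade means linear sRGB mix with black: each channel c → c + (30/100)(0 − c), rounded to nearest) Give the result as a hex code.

A 30% shade moves each channel 30% toward 0:
  R: 123 − 36.9 = 86.1 → 86
  G: 96 + 0.3×(0−96) = 96 − 28.8 = 67.2 → 67
  B: 68 + 0.3×(0−68) = 68 − 20.4 = 47.6 → 48
rgb(86, 67, 48) = #564330.

#564330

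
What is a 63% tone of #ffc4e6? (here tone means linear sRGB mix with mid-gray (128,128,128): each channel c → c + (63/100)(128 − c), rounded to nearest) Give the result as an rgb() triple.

rgb(175, 153, 166)

#ffc4e6 is rgb(255, 196, 230).
A 63% tone moves each channel 63% toward 128:
  R: 255 + 0.63×(128−255) = 255 − 80.01 = 174.99 → 175
  G: 196 + 0.63×(128−196) = 196 − 42.84 = 153.16 → 153
  B: 230 − 64.26 = 165.74 → 166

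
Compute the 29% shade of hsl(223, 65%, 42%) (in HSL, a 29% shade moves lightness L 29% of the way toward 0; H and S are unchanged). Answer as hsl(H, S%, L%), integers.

L moves 29% from 42 toward 0: 42 − 12.18 = 29.82 → 30.
H and S are unchanged.

hsl(223, 65%, 30%)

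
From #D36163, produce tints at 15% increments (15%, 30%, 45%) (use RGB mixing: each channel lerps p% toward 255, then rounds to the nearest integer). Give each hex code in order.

#D36163 is rgb(211, 97, 99).
15%: (211 + 6.6 = 217.6→218, 97 + 23.7 = 120.7→121, 99 + 23.4 = 122.4→122) → #DA797A
30%: (211 + 13.2 = 224.2→224, 97 + 47.4 = 144.4→144, 99 + 46.8 = 145.8→146) → #E09092
45%: (211 + 19.8 = 230.8→231, 97 + 71.1 = 168.1→168, 99 + 70.2 = 169.2→169) → #E7A8A9

#DA797A, #E09092, #E7A8A9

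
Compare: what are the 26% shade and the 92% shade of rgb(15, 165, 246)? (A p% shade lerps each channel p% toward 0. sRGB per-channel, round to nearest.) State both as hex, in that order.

26% shade:
  R: 15 + 0.26×(0−15) = 15 − 3.9 = 11.1 → 11
  G: 165 + 0.26×(0−165) = 165 − 42.9 = 122.1 → 122
  B: 246 + 0.26×(0−246) = 246 − 63.96 = 182.04 → 182
  → #0B7AB6
92% shade:
  R: 15 − 13.8 = 1.2 → 1
  G: 165 + 0.92×(0−165) = 165 − 151.8 = 13.2 → 13
  B: 246 + 0.92×(0−246) = 246 − 226.32 = 19.68 → 20
  → #010D14

#0B7AB6, #010D14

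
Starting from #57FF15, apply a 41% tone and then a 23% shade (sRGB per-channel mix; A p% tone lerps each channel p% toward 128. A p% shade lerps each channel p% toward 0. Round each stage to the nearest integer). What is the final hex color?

#57FF15 is rgb(87, 255, 21).
A 41% tone moves each channel 41% toward 128:
  R: 87 + 16.81 = 103.81 → 104
  G: 255 + 0.41×(128−255) = 255 − 52.07 = 202.93 → 203
  B: 21 + 43.87 = 64.87 → 65
After the tone: rgb(104, 203, 65) = #68CB41.
Lerp each channel 23% toward 0:
  R: 104 + 0.23×(0−104) = 104 − 23.92 = 80.08 → 80
  G: 203 + 0.23×(0−203) = 203 − 46.69 = 156.31 → 156
  B: 65 − 14.95 = 50.05 → 50
rgb(80, 156, 50) = #509C32.

#509C32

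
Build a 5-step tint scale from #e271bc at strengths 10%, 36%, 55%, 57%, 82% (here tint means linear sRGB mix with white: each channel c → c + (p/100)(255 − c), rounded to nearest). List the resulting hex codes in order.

#e271bc is rgb(226, 113, 188).
10%: (226 + 2.9 = 228.9→229, 113 + 14.2 = 127.2→127, 188 + 6.7 = 194.7→195) → #e57fc3
36%: (226 + 10.44 = 236.44→236, 113 + 51.12 = 164.12→164, 188 + 24.12 = 212.12→212) → #eca4d4
55%: (226 + 15.95 = 241.95→242, 113 + 78.1 = 191.1→191, 188 + 36.85 = 224.85→225) → #f2bfe1
57%: (226 + 16.53 = 242.53→243, 113 + 80.94 = 193.94→194, 188 + 38.19 = 226.19→226) → #f3c2e2
82%: (226 + 23.78 = 249.78→250, 113 + 116.44 = 229.44→229, 188 + 54.94 = 242.94→243) → #fae5f3

#e57fc3, #eca4d4, #f2bfe1, #f3c2e2, #fae5f3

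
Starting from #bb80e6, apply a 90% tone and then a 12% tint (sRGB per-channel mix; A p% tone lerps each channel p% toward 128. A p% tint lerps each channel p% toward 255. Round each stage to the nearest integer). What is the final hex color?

#958f98

#bb80e6 is rgb(187, 128, 230).
A 90% tone moves each channel 90% toward 128:
  R: 187 + 0.9×(128−187) = 187 − 53.1 = 133.9 → 134
  G: 128 + 0.9×(128−128) = 128 + 0 = 128 → 128
  B: 230 + 0.9×(128−230) = 230 − 91.8 = 138.2 → 138
After the tone: rgb(134, 128, 138) = #86808a.
Lerp each channel 12% toward 255:
  R: 134 + 14.52 = 148.52 → 149
  G: 128 + 15.24 = 143.24 → 143
  B: 138 + 14.04 = 152.04 → 152
rgb(149, 143, 152) = #958f98.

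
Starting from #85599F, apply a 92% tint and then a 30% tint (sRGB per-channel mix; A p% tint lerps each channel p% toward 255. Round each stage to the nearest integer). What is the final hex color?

#F8F6F9

#85599F is rgb(133, 89, 159).
Per channel, c → c + 0.92(255 − c):
  R: 133 + 112.24 = 245.24 → 245
  G: 89 + 152.72 = 241.72 → 242
  B: 159 + 88.32 = 247.32 → 247
After the tint: rgb(245, 242, 247) = #F5F2F7.
Lerp each channel 30% toward 255:
  R: 245 + 3 = 248 → 248
  G: 242 + 3.9 = 245.9 → 246
  B: 247 + 2.4 = 249.4 → 249
rgb(248, 246, 249) = #F8F6F9.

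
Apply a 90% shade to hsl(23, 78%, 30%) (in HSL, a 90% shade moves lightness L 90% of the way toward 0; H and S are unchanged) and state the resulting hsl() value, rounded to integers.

L moves 90% from 30 toward 0: 30 − 27 = 3 → 3.
H and S are unchanged.

hsl(23, 78%, 3%)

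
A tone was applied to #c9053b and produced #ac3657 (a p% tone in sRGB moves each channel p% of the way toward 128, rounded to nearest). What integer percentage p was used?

#c9053b is rgb(201, 5, 59); #ac3657 is rgb(172, 54, 87).
On the G channel (widest range): 54 ≈ 5 + (p/100)(128 − 5), so p ≈ 100×(54 − 5)/(128 − 5) = 4900/123 = 39.84.
p = 40 reproduces all three channels after rounding.

40%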